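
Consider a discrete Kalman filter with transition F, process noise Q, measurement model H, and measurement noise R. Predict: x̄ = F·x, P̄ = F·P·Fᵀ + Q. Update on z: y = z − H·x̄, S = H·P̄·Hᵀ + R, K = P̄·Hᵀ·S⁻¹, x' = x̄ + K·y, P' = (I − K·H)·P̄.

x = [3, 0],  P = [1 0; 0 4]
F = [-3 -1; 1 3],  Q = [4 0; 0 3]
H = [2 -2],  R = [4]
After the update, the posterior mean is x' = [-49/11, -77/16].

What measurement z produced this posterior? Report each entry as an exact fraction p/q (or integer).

x̄ = F·x = [-9, 3]
P̄ = F·P·Fᵀ + Q = [17 -15; -15 40]
S = H·P̄·Hᵀ + R = [352]
K = P̄·Hᵀ·S⁻¹ = [2/11; -5/16]
x' − x̄ = [50/11, -125/16] = K·y
y = (KᵀK)⁻¹·Kᵀ·(x' − x̄) = [25]
z = y + H·x̄ = [25] + [-24] = [1]

z = [1]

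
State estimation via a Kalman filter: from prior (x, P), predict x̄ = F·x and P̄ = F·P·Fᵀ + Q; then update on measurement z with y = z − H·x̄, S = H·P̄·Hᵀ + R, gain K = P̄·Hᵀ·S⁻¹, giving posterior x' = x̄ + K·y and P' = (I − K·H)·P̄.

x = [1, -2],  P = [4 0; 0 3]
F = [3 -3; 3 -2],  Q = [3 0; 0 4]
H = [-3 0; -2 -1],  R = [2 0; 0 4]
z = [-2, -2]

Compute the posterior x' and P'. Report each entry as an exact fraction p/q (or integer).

x̄ = F·x = [9, 7]
P̄ = F·P·Fᵀ + Q = [66 54; 54 52]
y = z − H·x̄ = [25, 23]
S = H·P̄·Hᵀ + R = [596 558; 558 536]
K = P̄·Hᵀ·S⁻¹ = [-585/2023 -93/2023; 36/119 -73/119]
x' = x̄ + K·y = [1443/2023, 54/119]
P' = (I − K·H)·P̄ = [390/2023 -24/119; -24/119 20/7]

x' = [1443/2023, 54/119]
P' = [390/2023 -24/119; -24/119 20/7]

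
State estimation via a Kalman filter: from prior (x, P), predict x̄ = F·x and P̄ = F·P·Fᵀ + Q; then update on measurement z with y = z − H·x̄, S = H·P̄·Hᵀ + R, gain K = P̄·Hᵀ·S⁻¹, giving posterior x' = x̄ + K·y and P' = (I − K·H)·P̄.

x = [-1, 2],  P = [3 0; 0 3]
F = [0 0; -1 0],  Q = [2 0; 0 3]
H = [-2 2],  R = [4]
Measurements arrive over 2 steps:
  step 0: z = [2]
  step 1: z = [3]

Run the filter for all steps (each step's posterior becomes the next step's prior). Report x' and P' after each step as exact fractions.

step 0: x̄ = F·x = [0, 1]
step 0: P̄ = F·P·Fᵀ + Q = [2 0; 0 6]
step 0: y = z − H·x̄ = [0]
step 0: S = H·P̄·Hᵀ + R = [36]
step 0: K = P̄·Hᵀ·S⁻¹ = [-1/9; 1/3]
step 0: x' = x̄ + K·y = [0, 1]
step 0: P' = (I − K·H)·P̄ = [14/9 4/3; 4/3 2]
step 1: x̄ = F·x = [0, 0]
step 1: P̄ = F·P·Fᵀ + Q = [2 0; 0 41/9]
step 1: y = z − H·x̄ = [3]
step 1: S = H·P̄·Hᵀ + R = [272/9]
step 1: K = P̄·Hᵀ·S⁻¹ = [-9/68; 41/136]
step 1: x' = x̄ + K·y = [-27/68, 123/136]
step 1: P' = (I − K·H)·P̄ = [25/17 41/34; 41/34 123/68]

step 0: x' = [0, 1], P' = [14/9 4/3; 4/3 2]
step 1: x' = [-27/68, 123/136], P' = [25/17 41/34; 41/34 123/68]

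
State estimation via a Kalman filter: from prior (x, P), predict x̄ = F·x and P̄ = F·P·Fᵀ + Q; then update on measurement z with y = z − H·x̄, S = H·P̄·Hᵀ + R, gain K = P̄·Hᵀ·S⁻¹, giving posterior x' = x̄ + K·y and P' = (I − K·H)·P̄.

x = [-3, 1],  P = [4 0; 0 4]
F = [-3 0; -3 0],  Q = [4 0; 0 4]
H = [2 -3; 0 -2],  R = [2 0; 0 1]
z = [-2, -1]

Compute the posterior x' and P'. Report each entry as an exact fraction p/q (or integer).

x̄ = F·x = [9, 9]
P̄ = F·P·Fᵀ + Q = [40 36; 36 40]
y = z − H·x̄ = [7, 17]
S = H·P̄·Hᵀ + R = [90 96; 96 161]
K = P̄·Hᵀ·S⁻¹ = [1202/2637 -632/879; -8/879 -144/293]
x' = x̄ + K·y = [-85/2637, 511/879]
P' = (I − K·H)·P̄ = [2624/2637 316/879; 316/879 72/293]

x' = [-85/2637, 511/879]
P' = [2624/2637 316/879; 316/879 72/293]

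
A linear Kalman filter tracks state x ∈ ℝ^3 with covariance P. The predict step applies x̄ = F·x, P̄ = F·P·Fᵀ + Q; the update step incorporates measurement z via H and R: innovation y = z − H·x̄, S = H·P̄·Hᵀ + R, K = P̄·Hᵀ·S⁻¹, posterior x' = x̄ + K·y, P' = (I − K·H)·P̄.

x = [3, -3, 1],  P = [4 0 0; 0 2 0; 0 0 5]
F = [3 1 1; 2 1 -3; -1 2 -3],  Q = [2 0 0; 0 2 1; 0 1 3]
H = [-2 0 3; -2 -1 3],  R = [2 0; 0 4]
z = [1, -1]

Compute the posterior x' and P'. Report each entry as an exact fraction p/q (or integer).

x̄ = F·x = [7, 0, -12]
P̄ = F·P·Fᵀ + Q = [45 11 -23; 11 65 42; -23 42 60]
y = z − H·x̄ = [51, 49]
S = H·P̄·Hᵀ + R = [998 892; 892 857]
K = P̄·Hᵀ·S⁻¹ = [15377/59622 -13916/29811; 1430/1569 -1417/1569; 14777/29811 -8980/29811]
x' = x̄ + K·y = [-162187/59622, 3497/1569, -44125/29811]
P' = (I − K·H)·P̄ = [396493/59622 3739/1569 137290/29811; 3739/1569 8528/1569 3446/1569; 137290/29811 3446/1569 101378/29811]

x' = [-162187/59622, 3497/1569, -44125/29811]
P' = [396493/59622 3739/1569 137290/29811; 3739/1569 8528/1569 3446/1569; 137290/29811 3446/1569 101378/29811]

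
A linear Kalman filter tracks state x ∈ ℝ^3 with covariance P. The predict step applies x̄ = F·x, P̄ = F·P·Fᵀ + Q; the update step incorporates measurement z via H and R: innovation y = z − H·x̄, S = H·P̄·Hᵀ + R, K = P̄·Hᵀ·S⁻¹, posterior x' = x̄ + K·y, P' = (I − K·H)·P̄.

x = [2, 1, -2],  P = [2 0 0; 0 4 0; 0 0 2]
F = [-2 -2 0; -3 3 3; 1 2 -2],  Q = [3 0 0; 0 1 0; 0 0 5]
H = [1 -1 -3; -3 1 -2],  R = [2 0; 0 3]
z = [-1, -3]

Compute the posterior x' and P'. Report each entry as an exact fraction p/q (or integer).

x̄ = F·x = [-6, -9, 8]
P̄ = F·P·Fᵀ + Q = [27 -12 -20; -12 73 6; -20 6 31]
y = z − H·x̄ = [20, 4]
S = H·P̄·Hᵀ + R = [561 -162; -162 251]
K = P̄·Hᵀ·S⁻¹ = [5421/38189 -4565/38189; -10139/114567 12577/38189; -29221/114567 -5678/38189]
x' = x̄ + K·y = [-138974/38189, -1082959/114567, 263980/114567]
P' = (I − K·H)·P̄ = [252479/38189 542900/38189 -100421/38189; 542900/38189 3659167/114567 -670063/114567; -100421/38189 -670063/114567 142414/114567]

x' = [-138974/38189, -1082959/114567, 263980/114567]
P' = [252479/38189 542900/38189 -100421/38189; 542900/38189 3659167/114567 -670063/114567; -100421/38189 -670063/114567 142414/114567]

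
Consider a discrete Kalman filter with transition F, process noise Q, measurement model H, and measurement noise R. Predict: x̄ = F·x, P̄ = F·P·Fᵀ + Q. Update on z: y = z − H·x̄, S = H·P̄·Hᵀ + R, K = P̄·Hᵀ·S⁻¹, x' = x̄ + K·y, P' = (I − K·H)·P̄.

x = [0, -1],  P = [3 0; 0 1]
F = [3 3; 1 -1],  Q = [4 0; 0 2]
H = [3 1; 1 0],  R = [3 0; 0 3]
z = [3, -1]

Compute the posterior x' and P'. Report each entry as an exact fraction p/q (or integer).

x̄ = F·x = [-3, 1]
P̄ = F·P·Fᵀ + Q = [40 6; 6 6]
y = z − H·x̄ = [11, 2]
S = H·P̄·Hᵀ + R = [405 126; 126 43]
K = P̄·Hᵀ·S⁻¹ = [14/57 4/19; 92/513 -22/57]
x' = x̄ + K·y = [7/57, 1129/513]
P' = (I − K·H)·P̄ = [12/19 -22/19; -22/19 686/171]

x' = [7/57, 1129/513]
P' = [12/19 -22/19; -22/19 686/171]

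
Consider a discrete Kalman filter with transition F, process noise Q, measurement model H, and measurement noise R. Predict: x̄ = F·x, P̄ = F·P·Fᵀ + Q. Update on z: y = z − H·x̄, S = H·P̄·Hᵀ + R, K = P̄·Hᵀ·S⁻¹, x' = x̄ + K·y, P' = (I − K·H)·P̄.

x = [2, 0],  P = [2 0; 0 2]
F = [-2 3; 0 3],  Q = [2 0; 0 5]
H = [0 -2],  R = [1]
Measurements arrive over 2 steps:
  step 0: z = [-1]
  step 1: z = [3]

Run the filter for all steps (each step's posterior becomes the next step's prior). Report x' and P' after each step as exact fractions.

step 0: x' = [-112/31, 46/93], P' = [436/31 6/31; 6/31 23/93]
step 1: x' = [2560/309, -1298/927], P' = [5975/103 11/309; 11/309 224/927]

step 0: x̄ = F·x = [-4, 0]
step 0: P̄ = F·P·Fᵀ + Q = [28 18; 18 23]
step 0: y = z − H·x̄ = [-1]
step 0: S = H·P̄·Hᵀ + R = [93]
step 0: K = P̄·Hᵀ·S⁻¹ = [-12/31; -46/93]
step 0: x' = x̄ + K·y = [-112/31, 46/93]
step 0: P' = (I − K·H)·P̄ = [436/31 6/31; 6/31 23/93]
step 1: x̄ = F·x = [270/31, 46/31]
step 1: P̄ = F·P·Fᵀ + Q = [1803/31 33/31; 33/31 224/31]
step 1: y = z − H·x̄ = [185/31]
step 1: S = H·P̄·Hᵀ + R = [927/31]
step 1: K = P̄·Hᵀ·S⁻¹ = [-22/309; -448/927]
step 1: x' = x̄ + K·y = [2560/309, -1298/927]
step 1: P' = (I − K·H)·P̄ = [5975/103 11/309; 11/309 224/927]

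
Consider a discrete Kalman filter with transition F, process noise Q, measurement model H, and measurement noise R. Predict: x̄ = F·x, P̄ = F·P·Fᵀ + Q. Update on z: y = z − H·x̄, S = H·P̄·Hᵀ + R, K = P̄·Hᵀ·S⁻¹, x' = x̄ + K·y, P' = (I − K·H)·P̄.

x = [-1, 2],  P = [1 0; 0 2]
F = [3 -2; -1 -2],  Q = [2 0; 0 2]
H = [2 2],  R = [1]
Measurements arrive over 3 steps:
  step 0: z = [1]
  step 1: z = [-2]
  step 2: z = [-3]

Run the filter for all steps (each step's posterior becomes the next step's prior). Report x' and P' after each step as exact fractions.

step 0: x' = [-17/23, 27/23], P' = [755/161 -731/161; -731/161 747/161]
step 1: x' = [-33327/109409, -76915/109409], P' = [223549/109409 -201025/109409; -201025/109409 205813/109409]
step 2: x' = [-79641463/31474369, 32835029/31474369], P' = [64237415/31474369 -57814399/31474369; -57814399/31474369 59232623/31474369]

step 0: x̄ = F·x = [-7, -3]
step 0: P̄ = F·P·Fᵀ + Q = [19 5; 5 11]
step 0: y = z − H·x̄ = [21]
step 0: S = H·P̄·Hᵀ + R = [161]
step 0: K = P̄·Hᵀ·S⁻¹ = [48/161; 32/161]
step 0: x' = x̄ + K·y = [-17/23, 27/23]
step 0: P' = (I − K·H)·P̄ = [755/161 -731/161; -731/161 747/161]
step 1: x̄ = F·x = [-105/23, -37/23]
step 1: P̄ = F·P·Fᵀ + Q = [18877/161 521/23; 521/23 163/23]
step 1: y = z − H·x̄ = [238/23]
step 1: S = H·P̄·Hᵀ + R = [109409/161]
step 1: K = P̄·Hᵀ·S⁻¹ = [45048/109409; 9576/109409]
step 1: x' = x̄ + K·y = [-33327/109409, -76915/109409]
step 1: P' = (I − K·H)·P̄ = [223549/109409 -201025/109409; -201025/109409 205813/109409]
step 2: x̄ = F·x = [53849/109409, 187157/109409]
step 2: P̄ = F·P·Fᵀ + Q = [5466311/109409 956705/109409; 956705/109409 461519/109409]
step 2: y = z − H·x̄ = [-810239/109409]
step 2: S = H·P̄·Hᵀ + R = [31474369/109409]
step 2: K = P̄·Hᵀ·S⁻¹ = [12846032/31474369; 2836448/31474369]
step 2: x' = x̄ + K·y = [-79641463/31474369, 32835029/31474369]
step 2: P' = (I − K·H)·P̄ = [64237415/31474369 -57814399/31474369; -57814399/31474369 59232623/31474369]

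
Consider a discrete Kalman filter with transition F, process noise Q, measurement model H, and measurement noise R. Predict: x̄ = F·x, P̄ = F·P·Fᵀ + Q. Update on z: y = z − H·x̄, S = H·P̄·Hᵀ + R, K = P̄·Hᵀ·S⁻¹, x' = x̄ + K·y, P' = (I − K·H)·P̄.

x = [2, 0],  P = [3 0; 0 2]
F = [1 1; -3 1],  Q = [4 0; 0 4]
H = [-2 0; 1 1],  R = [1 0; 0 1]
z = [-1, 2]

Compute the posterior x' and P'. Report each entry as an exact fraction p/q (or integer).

x' = [584/1057, 1296/1057]
P' = [257/1057 -255/1057; -255/1057 1273/1057]

x̄ = F·x = [2, -6]
P̄ = F·P·Fᵀ + Q = [9 -7; -7 33]
y = z − H·x̄ = [3, 6]
S = H·P̄·Hᵀ + R = [37 -4; -4 29]
K = P̄·Hᵀ·S⁻¹ = [-514/1057 2/1057; 510/1057 1018/1057]
x' = x̄ + K·y = [584/1057, 1296/1057]
P' = (I − K·H)·P̄ = [257/1057 -255/1057; -255/1057 1273/1057]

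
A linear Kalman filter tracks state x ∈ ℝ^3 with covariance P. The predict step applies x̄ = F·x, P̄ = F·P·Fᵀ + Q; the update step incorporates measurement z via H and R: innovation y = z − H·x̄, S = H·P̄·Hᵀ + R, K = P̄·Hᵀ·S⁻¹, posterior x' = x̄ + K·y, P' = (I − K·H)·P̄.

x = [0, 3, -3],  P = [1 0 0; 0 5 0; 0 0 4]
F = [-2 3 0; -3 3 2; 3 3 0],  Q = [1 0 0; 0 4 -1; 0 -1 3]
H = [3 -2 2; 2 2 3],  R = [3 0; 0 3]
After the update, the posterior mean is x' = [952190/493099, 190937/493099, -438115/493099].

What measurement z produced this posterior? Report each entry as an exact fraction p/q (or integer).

z = [3, 2]

x̄ = F·x = [9, 3, 9]
P̄ = F·P·Fᵀ + Q = [50 51 39; 51 74 35; 39 35 57]
S = H·P̄·Hᵀ + R = [553 885; 885 2308]
K = P̄·Hᵀ·S⁻¹ = [8493/493099 64897/493099; -141075/493099 129940/493099; 89273/493099 33922/493099]
x' − x̄ = [-3485701/493099, -1288360/493099, -4876006/493099] = K·y
y = (KᵀK)⁻¹·Kᵀ·(x' − x̄) = [-36, -49]
z = y + H·x̄ = [-36, -49] + [39, 51] = [3, 2]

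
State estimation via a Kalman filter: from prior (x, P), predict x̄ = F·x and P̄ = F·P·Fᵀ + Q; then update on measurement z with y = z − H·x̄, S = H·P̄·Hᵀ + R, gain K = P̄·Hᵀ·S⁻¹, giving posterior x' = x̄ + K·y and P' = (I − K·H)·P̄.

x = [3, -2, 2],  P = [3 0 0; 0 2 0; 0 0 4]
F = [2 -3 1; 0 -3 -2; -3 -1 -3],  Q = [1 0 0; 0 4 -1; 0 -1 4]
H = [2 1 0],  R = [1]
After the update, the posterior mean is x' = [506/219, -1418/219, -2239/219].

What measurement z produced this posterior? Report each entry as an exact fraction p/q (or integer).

x̄ = F·x = [14, 2, -13]
P̄ = F·P·Fᵀ + Q = [35 10 -24; 10 38 29; -24 29 69]
S = H·P̄·Hᵀ + R = [219]
K = P̄·Hᵀ·S⁻¹ = [80/219; 58/219; -19/219]
x' − x̄ = [-2560/219, -1856/219, 608/219] = K·y
y = (KᵀK)⁻¹·Kᵀ·(x' − x̄) = [-32]
z = y + H·x̄ = [-32] + [30] = [-2]

z = [-2]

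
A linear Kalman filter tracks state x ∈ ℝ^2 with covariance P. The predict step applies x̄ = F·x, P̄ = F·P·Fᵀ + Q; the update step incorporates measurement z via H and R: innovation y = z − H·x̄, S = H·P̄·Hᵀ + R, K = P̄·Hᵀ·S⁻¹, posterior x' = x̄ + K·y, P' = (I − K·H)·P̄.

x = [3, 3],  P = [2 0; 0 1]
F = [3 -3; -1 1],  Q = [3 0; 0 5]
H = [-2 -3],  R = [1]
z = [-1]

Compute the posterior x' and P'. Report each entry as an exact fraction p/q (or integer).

x̄ = F·x = [0, 0]
P̄ = F·P·Fᵀ + Q = [30 -9; -9 8]
y = z − H·x̄ = [-1]
S = H·P̄·Hᵀ + R = [85]
K = P̄·Hᵀ·S⁻¹ = [-33/85; -6/85]
x' = x̄ + K·y = [33/85, 6/85]
P' = (I − K·H)·P̄ = [1461/85 -963/85; -963/85 644/85]

x' = [33/85, 6/85]
P' = [1461/85 -963/85; -963/85 644/85]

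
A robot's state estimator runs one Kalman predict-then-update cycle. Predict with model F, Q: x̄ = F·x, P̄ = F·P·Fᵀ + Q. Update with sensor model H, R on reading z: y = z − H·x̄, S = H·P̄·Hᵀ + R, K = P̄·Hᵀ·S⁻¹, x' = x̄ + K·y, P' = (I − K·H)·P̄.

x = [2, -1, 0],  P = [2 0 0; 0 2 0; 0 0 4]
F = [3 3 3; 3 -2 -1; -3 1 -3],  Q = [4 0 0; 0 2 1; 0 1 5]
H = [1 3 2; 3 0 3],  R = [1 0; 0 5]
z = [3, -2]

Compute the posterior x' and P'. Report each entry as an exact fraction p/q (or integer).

x' = [708499/101373, 129088/33791, -781081/101373]
P' = [5065636/101373 552144/33791 -5025706/101373; 552144/33791 192445/33791 -560049/33791; -5025706/101373 -560049/33791 5041336/101373]

x̄ = F·x = [3, 8, -7]
P̄ = F·P·Fᵀ + Q = [76 -6 -48; -6 32 -9; -48 -9 61]
y = z − H·x̄ = [-10, 10]
S = H·P̄·Hᵀ + R = [273 27; 27 374]
K = P̄·Hᵀ·S⁻¹ = [-16480/101373 7986/33791; 9381/33791 -4743/33791; 16525/101373 3126/33791]
x' = x̄ + K·y = [708499/101373, 129088/33791, -781081/101373]
P' = (I − K·H)·P̄ = [5065636/101373 552144/33791 -5025706/101373; 552144/33791 192445/33791 -560049/33791; -5025706/101373 -560049/33791 5041336/101373]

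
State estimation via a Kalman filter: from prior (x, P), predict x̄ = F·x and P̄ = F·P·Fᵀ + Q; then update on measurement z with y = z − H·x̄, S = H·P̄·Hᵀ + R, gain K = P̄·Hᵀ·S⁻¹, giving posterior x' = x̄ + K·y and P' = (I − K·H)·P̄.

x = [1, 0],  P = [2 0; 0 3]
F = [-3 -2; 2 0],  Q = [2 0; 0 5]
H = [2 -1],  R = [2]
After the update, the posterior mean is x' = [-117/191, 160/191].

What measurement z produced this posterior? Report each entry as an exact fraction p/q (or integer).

z = [-2]

x̄ = F·x = [-3, 2]
P̄ = F·P·Fᵀ + Q = [32 -12; -12 13]
S = H·P̄·Hᵀ + R = [191]
K = P̄·Hᵀ·S⁻¹ = [76/191; -37/191]
x' − x̄ = [456/191, -222/191] = K·y
y = (KᵀK)⁻¹·Kᵀ·(x' − x̄) = [6]
z = y + H·x̄ = [6] + [-8] = [-2]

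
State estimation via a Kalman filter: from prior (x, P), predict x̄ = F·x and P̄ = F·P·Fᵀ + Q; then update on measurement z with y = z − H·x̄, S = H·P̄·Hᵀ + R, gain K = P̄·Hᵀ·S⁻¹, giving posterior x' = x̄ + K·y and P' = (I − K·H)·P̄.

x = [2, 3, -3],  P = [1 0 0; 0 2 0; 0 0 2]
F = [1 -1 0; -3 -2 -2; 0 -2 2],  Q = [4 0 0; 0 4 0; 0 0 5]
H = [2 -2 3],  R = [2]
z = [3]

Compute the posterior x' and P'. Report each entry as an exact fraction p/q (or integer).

x' = [107/125, -3874/375, -2441/375]
P' = [683/125 573/125 -68/125; 573/125 7739/375 3976/375; -68/125 3976/375 2834/375]

x̄ = F·x = [-1, -6, -12]
P̄ = F·P·Fᵀ + Q = [7 1 4; 1 29 0; 4 0 21]
y = z − H·x̄ = [29]
S = H·P̄·Hᵀ + R = [375]
K = P̄·Hᵀ·S⁻¹ = [8/125; -56/375; 71/375]
x' = x̄ + K·y = [107/125, -3874/375, -2441/375]
P' = (I − K·H)·P̄ = [683/125 573/125 -68/125; 573/125 7739/375 3976/375; -68/125 3976/375 2834/375]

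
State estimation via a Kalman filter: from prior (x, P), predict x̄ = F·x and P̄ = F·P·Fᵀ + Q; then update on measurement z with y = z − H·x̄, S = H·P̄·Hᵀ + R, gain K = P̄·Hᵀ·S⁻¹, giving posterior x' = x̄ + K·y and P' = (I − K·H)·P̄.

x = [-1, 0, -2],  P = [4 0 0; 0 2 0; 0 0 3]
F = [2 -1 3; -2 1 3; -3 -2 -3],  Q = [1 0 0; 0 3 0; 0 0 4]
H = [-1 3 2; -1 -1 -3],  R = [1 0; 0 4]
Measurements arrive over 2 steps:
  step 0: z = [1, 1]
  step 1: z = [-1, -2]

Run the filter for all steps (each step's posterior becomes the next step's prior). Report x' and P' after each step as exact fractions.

step 0: x̄ = F·x = [-8, -4, 9]
step 0: P̄ = F·P·Fᵀ + Q = [46 9 -47; 9 48 -7; -47 -7 75]
step 0: y = z − H·x̄ = [-13, 16]
step 0: S = H·P̄·Hᵀ + R = [829 -536; -536 467]
step 0: K = P̄·Hᵀ·S⁻¹ = [-6675/99847 10726/99847; 37211/99847 35012/99847; -9464/99847 -47423/99847]
step 0: x' = x̄ + K·y = [-540385/99847, -322939/99847, 262887/99847]
step 0: P' = (I − K·H)·P̄ = [2916251/99847 2092434/99847 -1683863/99847; 2092434/99847 1550557/99847 -1261013/99847; -1683863/99847 -1261013/99847 1044856/99847]
step 1: x̄ = F·x = [30830/99847, 1546492/99847, 1478372/99847]
step 1: P̄ = F·P·Fᵀ + Q = [1709098/99847 4557879/99847 3148454/99847; 4557879/99847 27189348/99847 23485828/99847; 3148454/99847 23485828/99847 21919097/99847]
step 1: y = z − H·x̄ = [-7665237/99847, 5812744/99847]
step 1: S = H·P̄·Hᵀ + R = [576078311/99847 -475684940/99847; -475684940/99847 395491157/99847]
step 1: K = P̄·Hᵀ·S⁻¹ = [-2522682023/15601025541 -3654014567/15601025541; 4171101931/15601025541 985185277/15601025541; 84773284/15601025541 -3542627669/15601025541]
step 1: x' = x̄ + K·y = [-14240949161/15601025541, -21222408821/15601025541, 18247161064/15601025541]
step 1: P' = (I − K·H)·P̄ = [153418630738/15601025541 104327570155/15601025541 -81043380875/15601025541; 104327570155/15601025541 77433234112/15601025541 -61900515125/15601025541; -81043380875/15601025541 -61900515125/15601025541 52371468892/15601025541]

step 0: x' = [-540385/99847, -322939/99847, 262887/99847], P' = [2916251/99847 2092434/99847 -1683863/99847; 2092434/99847 1550557/99847 -1261013/99847; -1683863/99847 -1261013/99847 1044856/99847]
step 1: x' = [-14240949161/15601025541, -21222408821/15601025541, 18247161064/15601025541], P' = [153418630738/15601025541 104327570155/15601025541 -81043380875/15601025541; 104327570155/15601025541 77433234112/15601025541 -61900515125/15601025541; -81043380875/15601025541 -61900515125/15601025541 52371468892/15601025541]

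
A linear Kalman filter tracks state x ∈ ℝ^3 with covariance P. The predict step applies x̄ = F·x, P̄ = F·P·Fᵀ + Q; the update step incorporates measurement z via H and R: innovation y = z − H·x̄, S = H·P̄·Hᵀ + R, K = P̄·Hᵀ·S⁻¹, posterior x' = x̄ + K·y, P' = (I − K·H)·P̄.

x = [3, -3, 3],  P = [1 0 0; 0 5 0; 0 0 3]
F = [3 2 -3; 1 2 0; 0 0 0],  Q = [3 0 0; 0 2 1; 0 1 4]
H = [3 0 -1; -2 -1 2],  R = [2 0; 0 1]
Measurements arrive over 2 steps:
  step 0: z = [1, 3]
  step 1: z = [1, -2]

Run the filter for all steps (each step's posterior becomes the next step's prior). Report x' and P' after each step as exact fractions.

step 0: x̄ = F·x = [-6, -3, 0]
step 0: P̄ = F·P·Fᵀ + Q = [59 23 0; 23 23 1; 0 1 4]
step 0: y = z − H·x̄ = [19, -12]
step 0: S = H·P̄·Hᵀ + R = [537 -430; -430 364]
step 0: K = P̄·Hᵀ·S⁻¹ = [1899/5284 393/10568; -2029/5284 -6739/10568; 777/5284 2039/10568]
step 0: x' = x̄ + K·y = [2019/5284, -13969/5284, 2529/5284]
step 0: P' = (I − K·H)·P̄ = [6679/10568 11131/10568 12441/10568; 11131/10568 67495/10568 41509/10568; 12441/10568 41509/10568 34215/10568]
step 1: x̄ = F·x = [-7367/1321, -25919/5284, 0]
step 1: P̄ = F·P·Fᵀ + Q = [10157/1321 11586/1321 0; 11586/1321 342319/10568 1; 0 1 4]
step 1: y = z − H·x̄ = [23422/1321, -95423/5284]
step 1: S = H·P̄·Hᵀ + R = [99339/1321 -104947/1321; -104947/1321 1175479/10568]
step 1: K = P̄·Hᵀ·S⁻¹ = [6839929/21695629 175176/21695629; -10490050/21695629 -16841909/21695629; 1175116/21695629 2204680/21695629]
step 1: x' = x̄ + K·y = [-2881027/21695629, 11730634/21695629, -18978598/21695629]
step 1: P' = (I − K·H)·P̄ = [13271114/21695629 25549564/21695629 26133484/21695629; 25549564/21695629 161000365/21695629 97628792/21695629; 26133484/21695629 97628792/21695629 76050220/21695629]

step 0: x' = [2019/5284, -13969/5284, 2529/5284], P' = [6679/10568 11131/10568 12441/10568; 11131/10568 67495/10568 41509/10568; 12441/10568 41509/10568 34215/10568]
step 1: x' = [-2881027/21695629, 11730634/21695629, -18978598/21695629], P' = [13271114/21695629 25549564/21695629 26133484/21695629; 25549564/21695629 161000365/21695629 97628792/21695629; 26133484/21695629 97628792/21695629 76050220/21695629]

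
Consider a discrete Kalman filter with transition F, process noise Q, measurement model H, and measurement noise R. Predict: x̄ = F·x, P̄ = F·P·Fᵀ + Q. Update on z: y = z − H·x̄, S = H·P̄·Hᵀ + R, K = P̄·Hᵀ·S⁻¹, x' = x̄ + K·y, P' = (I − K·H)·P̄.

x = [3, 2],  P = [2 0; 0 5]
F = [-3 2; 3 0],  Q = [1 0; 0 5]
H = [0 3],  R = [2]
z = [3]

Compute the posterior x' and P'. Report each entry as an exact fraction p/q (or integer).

x' = [251/209, 225/209]
P' = [5235/209 -36/209; -36/209 46/209]

x̄ = F·x = [-5, 9]
P̄ = F·P·Fᵀ + Q = [39 -18; -18 23]
y = z − H·x̄ = [-24]
S = H·P̄·Hᵀ + R = [209]
K = P̄·Hᵀ·S⁻¹ = [-54/209; 69/209]
x' = x̄ + K·y = [251/209, 225/209]
P' = (I − K·H)·P̄ = [5235/209 -36/209; -36/209 46/209]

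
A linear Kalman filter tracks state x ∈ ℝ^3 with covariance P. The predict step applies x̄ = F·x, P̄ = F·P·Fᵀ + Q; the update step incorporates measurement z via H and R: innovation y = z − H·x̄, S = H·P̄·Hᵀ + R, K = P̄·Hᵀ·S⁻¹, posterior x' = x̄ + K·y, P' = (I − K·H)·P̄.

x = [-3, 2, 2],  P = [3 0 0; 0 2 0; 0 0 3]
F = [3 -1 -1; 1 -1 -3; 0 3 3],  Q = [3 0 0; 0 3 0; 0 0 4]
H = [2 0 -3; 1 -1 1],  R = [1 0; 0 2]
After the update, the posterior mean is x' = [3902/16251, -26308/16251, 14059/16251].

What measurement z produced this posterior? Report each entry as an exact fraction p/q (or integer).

x̄ = F·x = [-13, -11, 12]
P̄ = F·P·Fᵀ + Q = [35 20 -15; 20 35 -33; -15 -33 49]
S = H·P̄·Hᵀ + R = [762 -201; -201 117]
K = P̄·Hᵀ·S⁻¹ = [1495/5417 7705/16251; 735/5417 -2879/16251; -2414/16251 5159/16251]
x' − x̄ = [215165/16251, 152453/16251, -180953/16251] = K·y
y = (KᵀK)⁻¹·Kᵀ·(x' − x̄) = [60, -7]
z = y + H·x̄ = [60, -7] + [-62, 10] = [-2, 3]

z = [-2, 3]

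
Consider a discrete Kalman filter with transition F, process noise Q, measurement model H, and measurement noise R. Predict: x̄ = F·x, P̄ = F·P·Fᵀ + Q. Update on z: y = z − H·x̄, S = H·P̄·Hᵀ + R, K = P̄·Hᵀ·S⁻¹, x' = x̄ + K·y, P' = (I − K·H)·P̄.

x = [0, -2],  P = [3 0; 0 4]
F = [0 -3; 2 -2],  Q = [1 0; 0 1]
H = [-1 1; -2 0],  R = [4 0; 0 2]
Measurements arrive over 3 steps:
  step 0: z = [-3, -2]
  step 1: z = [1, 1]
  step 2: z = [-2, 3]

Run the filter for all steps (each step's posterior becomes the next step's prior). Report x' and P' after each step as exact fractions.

step 0: x' = [35/32, -41/32], P' = [645/1312 593/1312; 593/1312 4589/1312]
step 1: x' = [-235641/619063, 998606/619063], P' = [300825/619063 226277/619063; 226277/619063 1243373/619063]
step 2: x' = [-2618638/1697435, -4785452/1697435], P' = [82187388/171440935 59360012/171440935; 59360012/171440935 334489928/171440935]

step 0: x̄ = F·x = [6, 4]
step 0: P̄ = F·P·Fᵀ + Q = [37 24; 24 29]
step 0: y = z − H·x̄ = [-1, 10]
step 0: S = H·P̄·Hᵀ + R = [22 26; 26 150]
step 0: K = P̄·Hᵀ·S⁻¹ = [-13/1312 -645/1312; 999/1312 -593/1312]
step 0: x' = x̄ + K·y = [35/32, -41/32]
step 0: P' = (I − K·H)·P̄ = [645/1312 593/1312; 593/1312 4589/1312]
step 1: x̄ = F·x = [123/32, 19/4]
step 1: P̄ = F·P·Fᵀ + Q = [42613/1312 2997/164; 2997/164 547/41]
step 1: y = z − H·x̄ = [3/32, 139/16]
step 1: S = H·P̄·Hᵀ + R = [17413/1312 18637/656; 18637/656 43269/328]
step 1: K = P̄·Hᵀ·S⁻¹ = [-18637/619063 -300825/619063; 254274/619063 -226277/619063]
step 1: x' = x̄ + K·y = [-235641/619063, 998606/619063]
step 1: P' = (I − K·H)·P̄ = [300825/619063 226277/619063; 226277/619063 1243373/619063]
step 2: x̄ = F·x = [-2995818/619063, -2468494/619063]
step 2: P̄ = F·P·Fᵀ + Q = [11809420/619063 6102576/619063; 6102576/619063 4985639/619063]
step 2: y = z − H·x̄ = [-1765450/619063, -4134447/619063]
step 2: S = H·P̄·Hᵀ + R = [7066159/619063 11413688/619063; 11413688/619063 48475806/619063]
step 2: K = P̄·Hᵀ·S⁻¹ = [-5706844/171440935 -82187388/171440935; 68782479/171440935 -59360012/171440935]
step 2: x' = x̄ + K·y = [-2618638/1697435, -4785452/1697435]
step 2: P' = (I − K·H)·P̄ = [82187388/171440935 59360012/171440935; 59360012/171440935 334489928/171440935]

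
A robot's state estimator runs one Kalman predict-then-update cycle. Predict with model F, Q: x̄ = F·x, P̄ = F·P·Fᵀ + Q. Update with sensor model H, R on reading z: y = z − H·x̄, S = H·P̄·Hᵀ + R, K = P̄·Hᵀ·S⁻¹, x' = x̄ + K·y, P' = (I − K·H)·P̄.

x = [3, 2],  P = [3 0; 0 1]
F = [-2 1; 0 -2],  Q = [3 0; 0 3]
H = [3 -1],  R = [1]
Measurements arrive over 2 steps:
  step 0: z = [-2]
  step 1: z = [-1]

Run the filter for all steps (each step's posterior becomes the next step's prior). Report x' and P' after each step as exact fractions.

step 0: x̄ = F·x = [-4, -4]
step 0: P̄ = F·P·Fᵀ + Q = [16 -2; -2 7]
step 0: y = z − H·x̄ = [6]
step 0: S = H·P̄·Hᵀ + R = [164]
step 0: K = P̄·Hᵀ·S⁻¹ = [25/82; -13/164]
step 0: x' = x̄ + K·y = [-89/41, -367/82]
step 0: P' = (I − K·H)·P̄ = [31/41 161/82; 161/82 979/164]
step 1: x̄ = F·x = [-11/82, 367/41]
step 1: P̄ = F·P·Fᵀ + Q = [679/164 -335/82; -335/82 1102/41]
step 1: y = z − H·x̄ = [685/82]
step 1: S = H·P̄·Hᵀ + R = [14703/164]
step 1: K = P̄·Hᵀ·S⁻¹ = [2707/14703; -6418/14703]
step 1: x' = x̄ + K·y = [20641/14703, 77996/14703]
step 1: P' = (I − K·H)·P̄ = [16192/14703 45869/14703; 45869/14703 144025/14703]

step 0: x' = [-89/41, -367/82], P' = [31/41 161/82; 161/82 979/164]
step 1: x' = [20641/14703, 77996/14703], P' = [16192/14703 45869/14703; 45869/14703 144025/14703]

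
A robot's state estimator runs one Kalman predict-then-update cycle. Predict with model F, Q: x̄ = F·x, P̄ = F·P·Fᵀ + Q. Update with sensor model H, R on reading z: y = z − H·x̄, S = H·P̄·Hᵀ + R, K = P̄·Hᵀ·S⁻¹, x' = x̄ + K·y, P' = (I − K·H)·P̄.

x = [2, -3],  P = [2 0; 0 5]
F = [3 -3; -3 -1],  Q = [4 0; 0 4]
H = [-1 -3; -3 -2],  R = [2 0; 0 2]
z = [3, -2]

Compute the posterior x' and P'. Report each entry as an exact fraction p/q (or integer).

x̄ = F·x = [15, -3]
P̄ = F·P·Fᵀ + Q = [67 -3; -3 27]
y = z − H·x̄ = [9, 37]
S = H·P̄·Hᵀ + R = [294 330; 330 677]
K = P̄·Hᵀ·S⁻¹ = [12542/45069 -6365/15023; -6326/15023 2085/15023]
x' = x̄ + K·y = [27466/15023, -24858/15023]
P' = (I − K·H)·P̄ = [23534/45069 -5402/15023; -5402/15023 6018/15023]

x' = [27466/15023, -24858/15023]
P' = [23534/45069 -5402/15023; -5402/15023 6018/15023]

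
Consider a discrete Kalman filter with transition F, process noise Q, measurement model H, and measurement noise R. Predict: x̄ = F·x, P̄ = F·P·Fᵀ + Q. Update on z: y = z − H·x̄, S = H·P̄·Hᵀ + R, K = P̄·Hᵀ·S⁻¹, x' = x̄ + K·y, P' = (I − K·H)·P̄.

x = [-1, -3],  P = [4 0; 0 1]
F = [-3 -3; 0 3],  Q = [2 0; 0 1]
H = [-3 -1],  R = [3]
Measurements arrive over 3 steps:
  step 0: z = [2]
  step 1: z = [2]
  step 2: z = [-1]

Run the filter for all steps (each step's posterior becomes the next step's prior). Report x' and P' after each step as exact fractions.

step 0: x' = [378/191, -2945/382], P' = [265/191 -597/191; -597/191 3531/382]
step 1: x' = [46263/49498, -202895/49498], P' = [221369/49498 -584817/49498; -584817/49498 1661637/49498]
step 2: x' = [-960738/15678541, 20815270/15678541], P' = [98246000/15678541 -265138044/15678541; -265138044/15678541 753204405/15678541]

step 0: x̄ = F·x = [12, -9]
step 0: P̄ = F·P·Fᵀ + Q = [47 -9; -9 10]
step 0: y = z − H·x̄ = [29]
step 0: S = H·P̄·Hᵀ + R = [382]
step 0: K = P̄·Hᵀ·S⁻¹ = [-66/191; 17/382]
step 0: x' = x̄ + K·y = [378/191, -2945/382]
step 0: P' = (I − K·H)·P̄ = [265/191 -597/191; -597/191 3531/382]
step 1: x̄ = F·x = [6567/382, -8835/382]
step 1: P̄ = F·P·Fᵀ + Q = [15821/382 -21033/382; -21033/382 32161/382]
step 1: y = z − H·x̄ = [5815/191]
step 1: S = H·P̄·Hᵀ + R = [24749/191]
step 1: K = P̄·Hᵀ·S⁻¹ = [-13215/24749; 15469/24749]
step 1: x' = x̄ + K·y = [46263/49498, -202895/49498]
step 1: P' = (I − K·H)·P̄ = [221369/49498 -584817/49498; -584817/49498 1661637/49498]
step 2: x̄ = F·x = [234948/24749, -608685/49498]
step 2: P̄ = F·P·Fᵀ + Q = [3259672/24749 -4845690/24749; -4845690/24749 15004231/49498]
step 2: y = z − H·x̄ = [751505/49498]
step 2: S = H·P̄·Hᵀ + R = [15678541/49498]
step 2: K = P̄·Hᵀ·S⁻¹ = [-9866652/15678541; 14069909/15678541]
step 2: x' = x̄ + K·y = [-960738/15678541, 20815270/15678541]
step 2: P' = (I − K·H)·P̄ = [98246000/15678541 -265138044/15678541; -265138044/15678541 753204405/15678541]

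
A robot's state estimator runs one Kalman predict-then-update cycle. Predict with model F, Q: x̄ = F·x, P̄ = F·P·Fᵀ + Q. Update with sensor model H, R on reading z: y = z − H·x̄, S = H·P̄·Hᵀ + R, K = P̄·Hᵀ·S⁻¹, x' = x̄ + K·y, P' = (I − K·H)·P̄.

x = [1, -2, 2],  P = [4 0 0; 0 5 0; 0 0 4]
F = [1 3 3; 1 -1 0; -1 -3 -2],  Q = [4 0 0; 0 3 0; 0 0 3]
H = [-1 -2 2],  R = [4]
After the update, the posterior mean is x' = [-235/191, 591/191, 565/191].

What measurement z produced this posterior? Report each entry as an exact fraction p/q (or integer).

x̄ = F·x = [1, 3, 1]
P̄ = F·P·Fᵀ + Q = [89 -11 -73; -11 12 11; -73 11 68]
S = H·P̄·Hᵀ + R = [573]
K = P̄·Hᵀ·S⁻¹ = [-71/191; 3/191; 187/573]
x' − x̄ = [-426/191, 18/191, 374/191] = K·y
y = (KᵀK)⁻¹·Kᵀ·(x' − x̄) = [6]
z = y + H·x̄ = [6] + [-5] = [1]

z = [1]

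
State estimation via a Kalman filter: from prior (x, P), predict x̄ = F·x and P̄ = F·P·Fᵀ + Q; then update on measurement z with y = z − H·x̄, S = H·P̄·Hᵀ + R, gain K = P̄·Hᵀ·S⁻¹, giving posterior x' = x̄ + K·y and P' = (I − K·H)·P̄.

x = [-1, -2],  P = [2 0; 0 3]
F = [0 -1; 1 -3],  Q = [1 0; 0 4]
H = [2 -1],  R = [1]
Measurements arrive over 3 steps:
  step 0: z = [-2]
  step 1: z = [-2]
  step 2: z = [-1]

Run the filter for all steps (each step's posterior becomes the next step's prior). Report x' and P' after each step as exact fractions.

step 0: x' = [29/14, 85/14], P' = [55/14 111/14; 111/14 237/14]
step 1: x' = [-43/14, -32/7], P' = [101/7 411/14; 411/14 849/14]
step 2: x' = [1985/497, 22384/2485], P' = [27653/994 28227/497; 28227/497 290397/2485]

step 0: x̄ = F·x = [2, 5]
step 0: P̄ = F·P·Fᵀ + Q = [4 9; 9 33]
step 0: y = z − H·x̄ = [-1]
step 0: S = H·P̄·Hᵀ + R = [14]
step 0: K = P̄·Hᵀ·S⁻¹ = [-1/14; -15/14]
step 0: x' = x̄ + K·y = [29/14, 85/14]
step 0: P' = (I − K·H)·P̄ = [55/14 111/14; 111/14 237/14]
step 1: x̄ = F·x = [-85/14, -113/7]
step 1: P̄ = F·P·Fᵀ + Q = [251/14 300/7; 300/7 789/7]
step 1: y = z − H·x̄ = [-6]
step 1: S = H·P̄·Hᵀ + R = [14]
step 1: K = P̄·Hᵀ·S⁻¹ = [-1/2; -27/14]
step 1: x' = x̄ + K·y = [-43/14, -32/7]
step 1: P' = (I − K·H)·P̄ = [101/7 411/14; 411/14 849/14]
step 2: x̄ = F·x = [32/7, 149/14]
step 2: P̄ = F·P·Fᵀ + Q = [863/14 1068/7; 1068/7 5433/14]
step 2: y = z − H·x̄ = [1/2]
step 2: S = H·P̄·Hᵀ + R = [355/14]
step 2: K = P̄·Hᵀ·S⁻¹ = [-82/71; -1161/355]
step 2: x' = x̄ + K·y = [1985/497, 22384/2485]
step 2: P' = (I − K·H)·P̄ = [27653/994 28227/497; 28227/497 290397/2485]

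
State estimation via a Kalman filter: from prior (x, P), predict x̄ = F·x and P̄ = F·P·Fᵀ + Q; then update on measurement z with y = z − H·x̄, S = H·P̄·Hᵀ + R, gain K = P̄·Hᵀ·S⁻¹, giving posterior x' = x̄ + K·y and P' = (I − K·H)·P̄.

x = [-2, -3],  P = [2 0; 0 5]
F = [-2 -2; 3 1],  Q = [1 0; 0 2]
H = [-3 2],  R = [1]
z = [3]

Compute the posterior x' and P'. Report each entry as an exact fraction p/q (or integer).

x̄ = F·x = [10, -9]
P̄ = F·P·Fᵀ + Q = [29 -22; -22 25]
y = z − H·x̄ = [51]
S = H·P̄·Hᵀ + R = [626]
K = P̄·Hᵀ·S⁻¹ = [-131/626; 58/313]
x' = x̄ + K·y = [-421/626, 141/313]
P' = (I − K·H)·P̄ = [993/626 712/313; 712/313 1097/313]

x' = [-421/626, 141/313]
P' = [993/626 712/313; 712/313 1097/313]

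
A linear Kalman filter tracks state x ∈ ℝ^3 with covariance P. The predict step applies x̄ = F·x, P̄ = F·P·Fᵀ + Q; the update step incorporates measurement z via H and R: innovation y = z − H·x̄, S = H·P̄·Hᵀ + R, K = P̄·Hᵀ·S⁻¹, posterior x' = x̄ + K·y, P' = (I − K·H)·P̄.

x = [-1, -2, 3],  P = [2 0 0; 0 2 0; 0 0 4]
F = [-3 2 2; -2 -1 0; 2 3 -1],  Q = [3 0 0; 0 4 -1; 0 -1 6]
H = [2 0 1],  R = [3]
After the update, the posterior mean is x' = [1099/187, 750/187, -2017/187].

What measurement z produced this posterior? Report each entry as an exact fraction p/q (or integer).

x̄ = F·x = [5, 4, -11]
P̄ = F·P·Fᵀ + Q = [45 8 -8; 8 14 -15; -8 -15 36]
S = H·P̄·Hᵀ + R = [187]
K = P̄·Hᵀ·S⁻¹ = [82/187; 1/187; 20/187]
x' − x̄ = [164/187, 2/187, 40/187] = K·y
y = (KᵀK)⁻¹·Kᵀ·(x' − x̄) = [2]
z = y + H·x̄ = [2] + [-1] = [1]

z = [1]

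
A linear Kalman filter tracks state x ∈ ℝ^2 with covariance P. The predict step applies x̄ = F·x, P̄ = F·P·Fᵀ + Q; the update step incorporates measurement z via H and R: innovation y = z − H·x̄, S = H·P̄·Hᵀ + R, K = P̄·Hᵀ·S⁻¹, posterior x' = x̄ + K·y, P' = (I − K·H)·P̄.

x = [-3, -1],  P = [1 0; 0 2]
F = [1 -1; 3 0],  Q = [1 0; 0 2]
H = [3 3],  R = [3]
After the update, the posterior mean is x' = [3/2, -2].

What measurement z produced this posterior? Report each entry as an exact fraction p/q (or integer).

x̄ = F·x = [-2, -9]
P̄ = F·P·Fᵀ + Q = [4 3; 3 11]
S = H·P̄·Hᵀ + R = [192]
K = P̄·Hᵀ·S⁻¹ = [7/64; 7/32]
x' − x̄ = [7/2, 7] = K·y
y = (KᵀK)⁻¹·Kᵀ·(x' − x̄) = [32]
z = y + H·x̄ = [32] + [-33] = [-1]

z = [-1]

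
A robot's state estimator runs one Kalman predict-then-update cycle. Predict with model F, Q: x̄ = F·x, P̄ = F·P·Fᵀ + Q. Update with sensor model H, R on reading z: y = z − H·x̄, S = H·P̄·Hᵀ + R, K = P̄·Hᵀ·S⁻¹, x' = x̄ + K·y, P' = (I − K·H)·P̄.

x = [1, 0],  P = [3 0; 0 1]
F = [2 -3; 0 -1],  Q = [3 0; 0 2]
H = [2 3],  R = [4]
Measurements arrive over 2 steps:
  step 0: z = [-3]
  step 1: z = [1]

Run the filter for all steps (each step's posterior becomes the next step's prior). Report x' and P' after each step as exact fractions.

step 0: x̄ = F·x = [2, 0]
step 0: P̄ = F·P·Fᵀ + Q = [24 3; 3 3]
step 0: y = z − H·x̄ = [-7]
step 0: S = H·P̄·Hᵀ + R = [163]
step 0: K = P̄·Hᵀ·S⁻¹ = [57/163; 15/163]
step 0: x' = x̄ + K·y = [-73/163, -105/163]
step 0: P' = (I − K·H)·P̄ = [663/163 -366/163; -366/163 264/163]
step 1: x̄ = F·x = [169/163, 105/163]
step 1: P̄ = F·P·Fᵀ + Q = [9909/163 1524/163; 1524/163 590/163]
step 1: y = z − H·x̄ = [-490/163]
step 1: S = H·P̄·Hᵀ + R = [63886/163]
step 1: K = P̄·Hᵀ·S⁻¹ = [12195/31943; 2409/31943]
step 1: x' = x̄ + K·y = [-3541/31943, 13335/31943]
step 1: P' = (I − K·H)·P̄ = [117099/31943 -61806/31943; -61806/31943 44416/31943]

step 0: x' = [-73/163, -105/163], P' = [663/163 -366/163; -366/163 264/163]
step 1: x' = [-3541/31943, 13335/31943], P' = [117099/31943 -61806/31943; -61806/31943 44416/31943]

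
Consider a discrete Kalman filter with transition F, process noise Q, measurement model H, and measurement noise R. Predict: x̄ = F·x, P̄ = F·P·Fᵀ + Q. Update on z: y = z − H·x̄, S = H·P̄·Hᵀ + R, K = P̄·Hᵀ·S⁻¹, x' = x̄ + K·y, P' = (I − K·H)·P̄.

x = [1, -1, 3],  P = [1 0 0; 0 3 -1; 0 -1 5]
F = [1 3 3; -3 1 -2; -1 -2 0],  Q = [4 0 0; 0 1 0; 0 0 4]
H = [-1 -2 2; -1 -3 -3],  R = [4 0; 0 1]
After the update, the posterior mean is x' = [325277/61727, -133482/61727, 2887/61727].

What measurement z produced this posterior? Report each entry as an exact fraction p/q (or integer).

z = [-1, 1]

x̄ = F·x = [7, -10, 1]
P̄ = F·P·Fᵀ + Q = [59 -21 -13; -21 37 -7; -13 -7 17]
S = H·P̄·Hᵀ + R = [303 61; 61 216]
K = P̄·Hᵀ·S⁻¹ = [-11911/61727 15652/61727; -10263/61727 -16820/61727; 14213/61727 -8872/61727]
x' − x̄ = [-106812/61727, 483788/61727, -58840/61727] = K·y
y = (KᵀK)⁻¹·Kᵀ·(x' − x̄) = [-16, -19]
z = y + H·x̄ = [-16, -19] + [15, 20] = [-1, 1]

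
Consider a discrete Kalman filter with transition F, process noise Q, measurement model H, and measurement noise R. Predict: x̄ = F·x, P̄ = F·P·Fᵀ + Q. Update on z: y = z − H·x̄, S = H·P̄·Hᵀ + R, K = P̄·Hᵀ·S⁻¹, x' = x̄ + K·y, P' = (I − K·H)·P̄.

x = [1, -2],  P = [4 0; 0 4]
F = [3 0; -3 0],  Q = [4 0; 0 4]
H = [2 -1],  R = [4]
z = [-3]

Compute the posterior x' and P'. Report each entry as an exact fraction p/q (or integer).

x̄ = F·x = [3, -3]
P̄ = F·P·Fᵀ + Q = [40 -36; -36 40]
y = z − H·x̄ = [-12]
S = H·P̄·Hᵀ + R = [348]
K = P̄·Hᵀ·S⁻¹ = [1/3; -28/87]
x' = x̄ + K·y = [-1, 25/29]
P' = (I − K·H)·P̄ = [4/3 4/3; 4/3 344/87]

x' = [-1, 25/29]
P' = [4/3 4/3; 4/3 344/87]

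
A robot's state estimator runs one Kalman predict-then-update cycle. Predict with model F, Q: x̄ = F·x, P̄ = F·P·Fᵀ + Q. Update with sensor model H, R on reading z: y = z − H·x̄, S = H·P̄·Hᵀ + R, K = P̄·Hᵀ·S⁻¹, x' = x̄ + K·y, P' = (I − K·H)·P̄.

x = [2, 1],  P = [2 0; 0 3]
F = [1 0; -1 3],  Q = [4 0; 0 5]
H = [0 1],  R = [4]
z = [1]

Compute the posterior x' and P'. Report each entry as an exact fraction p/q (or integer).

x' = [2, 1]
P' = [112/19 -4/19; -4/19 68/19]

x̄ = F·x = [2, 1]
P̄ = F·P·Fᵀ + Q = [6 -2; -2 34]
y = z − H·x̄ = [0]
S = H·P̄·Hᵀ + R = [38]
K = P̄·Hᵀ·S⁻¹ = [-1/19; 17/19]
x' = x̄ + K·y = [2, 1]
P' = (I − K·H)·P̄ = [112/19 -4/19; -4/19 68/19]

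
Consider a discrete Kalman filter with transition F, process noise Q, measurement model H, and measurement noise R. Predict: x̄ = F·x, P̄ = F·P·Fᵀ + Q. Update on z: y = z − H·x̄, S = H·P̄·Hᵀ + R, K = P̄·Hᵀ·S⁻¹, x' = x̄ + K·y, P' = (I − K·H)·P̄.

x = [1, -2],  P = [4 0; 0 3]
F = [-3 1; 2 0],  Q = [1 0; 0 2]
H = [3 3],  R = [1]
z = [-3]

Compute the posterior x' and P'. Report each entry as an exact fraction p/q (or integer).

x' = [-167/91, 74/91]
P' = [1336/91 -1320/91; -1320/91 1314/91]

x̄ = F·x = [-5, 2]
P̄ = F·P·Fᵀ + Q = [40 -24; -24 18]
y = z − H·x̄ = [6]
S = H·P̄·Hᵀ + R = [91]
K = P̄·Hᵀ·S⁻¹ = [48/91; -18/91]
x' = x̄ + K·y = [-167/91, 74/91]
P' = (I − K·H)·P̄ = [1336/91 -1320/91; -1320/91 1314/91]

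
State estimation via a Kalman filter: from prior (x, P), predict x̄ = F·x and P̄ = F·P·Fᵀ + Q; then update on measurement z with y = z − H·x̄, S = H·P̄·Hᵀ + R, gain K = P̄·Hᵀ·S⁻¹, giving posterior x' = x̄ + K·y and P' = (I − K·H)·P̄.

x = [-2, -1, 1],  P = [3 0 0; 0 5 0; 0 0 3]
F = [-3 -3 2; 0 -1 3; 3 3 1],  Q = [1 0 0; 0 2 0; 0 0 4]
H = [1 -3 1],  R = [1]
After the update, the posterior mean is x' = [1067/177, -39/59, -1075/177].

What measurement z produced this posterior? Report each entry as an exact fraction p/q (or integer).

z = [2]

x̄ = F·x = [11, 4, -8]
P̄ = F·P·Fᵀ + Q = [85 33 -66; 33 34 -6; -66 -6 79]
S = H·P̄·Hᵀ + R = [177]
K = P̄·Hᵀ·S⁻¹ = [-80/177; -25/59; 31/177]
x' − x̄ = [-880/177, -275/59, 341/177] = K·y
y = (KᵀK)⁻¹·Kᵀ·(x' − x̄) = [11]
z = y + H·x̄ = [11] + [-9] = [2]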